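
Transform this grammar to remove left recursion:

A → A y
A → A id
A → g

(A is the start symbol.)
A is directly left-recursive. The standard transformation for
  A → A α₁ | ... | A α_m | β₁ | ... | β_n
is
  A  → β₁ A' | ... | β_n A'
  A' → α₁ A' | ... | α_m A' | ε

A → g becomes A → g A'
A → A y becomes A' → y A'
A → A id becomes A' → id A'
Add A' → ε

Resulting grammar:
A → g A'
A' → y A'
A' → id A'
A' → ε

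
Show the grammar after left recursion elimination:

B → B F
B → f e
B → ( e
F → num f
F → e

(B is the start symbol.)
B → f e B'
B → ( e B'
B' → F B'
B' → ε
F → num f
F → e

B is directly left-recursive. The standard transformation for
  A → A α₁ | ... | A α_m | β₁ | ... | β_n
is
  A  → β₁ A' | ... | β_n A'
  A' → α₁ A' | ... | α_m A' | ε

B → f e becomes B → f e B'
B → ( e becomes B → ( e B'
B → B F becomes B' → F B'
Add B' → ε

Productions for other non-terminals are unchanged:
  F → num f
  F → e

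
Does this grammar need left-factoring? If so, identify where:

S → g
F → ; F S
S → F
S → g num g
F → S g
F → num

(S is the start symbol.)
Left-factoring is needed when two productions for the same non-terminal
share a common prefix on the right-hand side.

Productions for S:
  S → g
  S → F
  S → g num g
Productions for F:
  F → ; F S
  F → S g
  F → num

Found common prefix 'g' in productions for S

Answer: Yes, S has productions with common prefix 'g'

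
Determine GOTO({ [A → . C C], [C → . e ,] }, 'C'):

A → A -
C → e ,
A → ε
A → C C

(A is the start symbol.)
GOTO(I, 'C') = CLOSURE({ [A → αX.β] : [A → α.Xβ] ∈ I, X = 'C' })

Items with dot before 'C', with the dot advanced:
  [A → . C C] → [A → C . C]
Closure of the advanced items:
  [A → C . C] has the dot before C: add [C → . e ,]

GOTO = { [A → C . C], [C → . e ,] }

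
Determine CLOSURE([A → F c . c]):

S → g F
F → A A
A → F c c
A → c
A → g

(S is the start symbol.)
Start with: [A → F c . c]
The dot precedes the terminal c, so nothing is added.

CLOSURE = { [A → F c . c] }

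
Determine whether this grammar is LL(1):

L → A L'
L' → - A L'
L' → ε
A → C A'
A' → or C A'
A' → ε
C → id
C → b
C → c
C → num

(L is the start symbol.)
Yes, the grammar is LL(1).

A grammar is LL(1) if for each non-terminal N with multiple productions, the predict sets of those productions are pairwise disjoint, where PREDICT(N → α) = (FIRST(α) \ {ε}) ∪ (FOLLOW(N) if α ⇒* ε).

Relevant sets:
  FOLLOW(L') = { $ }
  FOLLOW(A') = { $, '-' }

For L':
  PREDICT(L' → '-' A L') = { '-' }
  PREDICT(L' → ε) = { $ }
For A':
  PREDICT(A' → or C A') = { 'or' }
  PREDICT(A' → ε) = { $, '-' }
For C:
  PREDICT(C → id) = { 'id' }
  PREDICT(C → b) = { 'b' }
  PREDICT(C → c) = { 'c' }
  PREDICT(C → num) = { 'num' }
L, A have a single production, so nothing to check there.

All predict sets are disjoint. The grammar IS LL(1).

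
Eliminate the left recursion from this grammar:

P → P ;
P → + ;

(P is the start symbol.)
P → + ; P'
P' → ; P'
P' → ε

P is directly left-recursive. The standard transformation for
  A → A α₁ | ... | A α_m | β₁ | ... | β_n
is
  A  → β₁ A' | ... | β_n A'
  A' → α₁ A' | ... | α_m A' | ε

P → + ; becomes P → + ; P'
P → P ; becomes P' → ; P'
Add P' → ε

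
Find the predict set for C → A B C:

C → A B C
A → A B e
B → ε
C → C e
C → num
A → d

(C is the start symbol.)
PREDICT(C → A B C) = (FIRST(RHS) \ {ε}) ∪ (FOLLOW(C) if ε ∈ FIRST(RHS), i.e. RHS ⇒* ε)
FIRST(A) = { 'd' }
FIRST(A B C) = { 'd' }
ε ∉ FIRST(A B C), so FOLLOW(C) is not added.
PREDICT(C → A B C) = { 'd' }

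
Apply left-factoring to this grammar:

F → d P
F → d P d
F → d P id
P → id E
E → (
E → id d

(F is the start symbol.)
F → d P F'
F' → ε
F' → d
F' → id
P → id E
E → (
E → id d

Left-factoring transforms A → αβ₁ | αβ₂ into A → αA' and A' → β₁ | β₂
(α is the longest common prefix among the alternatives). Repeat until
no nonterminal has two alternatives with a common prefix.

Round 1: F has alternatives sharing prefix 'd P'. Introduce F': F → d P F'
  Add: F' → ε
  Add: F' → d
  Add: F' → id

No remaining common prefixes — done.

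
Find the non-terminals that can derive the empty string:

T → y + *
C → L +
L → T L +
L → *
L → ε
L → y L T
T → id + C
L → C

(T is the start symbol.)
{ 'L' }

ε-productions: L → ε
So L is immediately nullable.
No further non-terminal can be added: every production for the remaining non-terminals contains a terminal or a non-nullable non-terminal.
Nullable = { 'L' }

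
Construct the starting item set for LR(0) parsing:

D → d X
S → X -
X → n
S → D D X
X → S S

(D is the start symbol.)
{ [D → . d X], [D' → . D] }

First, augment the grammar with D' → D
I₀ = CLOSURE({ [D' → . D] }):
  [D' → . D] has the dot before D: add [D → . d X]
No further items can be added.

I₀ = { [D → . d X], [D' → . D] }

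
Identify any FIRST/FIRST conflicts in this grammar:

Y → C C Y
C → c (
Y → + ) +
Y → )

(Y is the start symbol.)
No FIRST/FIRST conflicts.

FIRST sets of the non-terminals at (or reachable through a nullable prefix from) the front of some alternative:
  FIRST(C) = { 'c' }

Productions for Y:
  Y → C C Y: FIRST = { 'c' }
  Y → + ) +: FIRST = { '+' }
  Y → ): FIRST = { ')' }
C has only one production, so no FIRST/FIRST conflict is possible there.

All alternatives of each non-terminal have pairwise disjoint FIRST sets.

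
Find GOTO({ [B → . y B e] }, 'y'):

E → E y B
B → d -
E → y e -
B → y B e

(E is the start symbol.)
GOTO(I, 'y') = CLOSURE({ [A → αX.β] : [A → α.Xβ] ∈ I, X = 'y' })

Items with dot before 'y', with the dot advanced:
  [B → . y B e] → [B → y . B e]
Closure of the advanced items:
  [B → y . B e] has the dot before B: add [B → . d -], [B → . y B e]

GOTO = { [B → . d -], [B → . y B e], [B → y . B e] }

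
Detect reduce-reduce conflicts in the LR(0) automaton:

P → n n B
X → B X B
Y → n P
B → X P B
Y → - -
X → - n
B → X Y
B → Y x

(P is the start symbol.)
No reduce-reduce conflicts

Augment with P' → P and build the canonical LR(0) collection (I0 = CLOSURE({[P' → . P]}), then GOTO on every symbol after a dot until no new states appear). It has 24 states:
  I0: { [P → . n n B], [P' → . P] }  — shift
  I1: { [P' → P .] }  — accept
  I2: { [P → n . n B] }  — shift
  I3: { [B → . X P B], [B → . X Y], [B → . Y x], [P → n n . B], [X → . - n], [X → . B X B], [Y → . - -], [Y → . n P] }  — shift
  I4: { [X → - . n], [Y → - . -] }  — shift
  I5: { [B → . X P B], [B → . X Y], [B → . Y x], [P → n n B .], [X → . - n], [X → . B X B], [X → B . X B], [Y → . - -], [Y → . n P] }  — shift, reduce
  I6: { [B → X . P B], [B → X . Y], [P → . n n B], [Y → . - -], [Y → . n P] }  — shift
  I7: { [B → Y . x] }  — shift
  I8: { [P → . n n B], [Y → n . P] }  — shift
  I9: { [Y → n P .] }  — reduce
  I10: { [B → Y x .] }  — reduce
  I11: { [Y → - . -] }  — shift
  I12: { [B → . X P B], [B → . X Y], [B → . Y x], [B → X P . B], [X → . - n], [X → . B X B], [Y → . - -], [Y → . n P] }  — shift
  I13: { [B → X Y .] }  — reduce
  I14: { [P → . n n B], [P → n . n B], [Y → n . P] }  — shift
  I15: { [B → . X P B], [B → . X Y], [B → . Y x], [P → n . n B], [P → n n . B], [X → . - n], [X → . B X B], [Y → . - -], [Y → . n P] }  — shift
  I16: { [B → . X P B], [B → . X Y], [B → . Y x], [P → . n n B], [P → n n . B], [X → . - n], [X → . B X B], [Y → . - -], [Y → . n P], [Y → n . P] }  — shift
  I17: { [B → . X P B], [B → . X Y], [B → . Y x], [B → X P B .], [X → . - n], [X → . B X B], [X → B . X B], [Y → . - -], [Y → . n P] }  — shift, reduce
  I18: { [B → . X P B], [B → . X Y], [B → . Y x], [X → . - n], [X → . B X B], [X → B . X B], [Y → . - -], [Y → . n P] }  — shift
  I19: { [B → . X P B], [B → . X Y], [B → . Y x], [B → X . P B], [B → X . Y], [P → . n n B], [X → . - n], [X → . B X B], [X → B X . B], [Y → . - -], [Y → . n P] }  — shift
  I20: { [B → . X P B], [B → . X Y], [B → . Y x], [X → . - n], [X → . B X B], [X → B . X B], [X → B X B .], [Y → . - -], [Y → . n P] }  — shift, reduce
  I21: { [B → X Y .], [B → Y . x] }  — shift, reduce
  I22: { [Y → - - .] }  — reduce
  I23: { [X → - n .] }  — reduce

No state contains more than one complete item.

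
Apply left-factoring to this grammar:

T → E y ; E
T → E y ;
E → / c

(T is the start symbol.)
T → E y ; T'
T' → E
T' → ε
E → / c

Left-factoring transforms A → αβ₁ | αβ₂ into A → αA' and A' → β₁ | β₂
(α is the longest common prefix among the alternatives). Repeat until
no nonterminal has two alternatives with a common prefix.

Round 1: T has alternatives sharing prefix 'E y ;'. Introduce T': T → E y ; T'
  Add: T' → E
  Add: T' → ε

No remaining common prefixes — done.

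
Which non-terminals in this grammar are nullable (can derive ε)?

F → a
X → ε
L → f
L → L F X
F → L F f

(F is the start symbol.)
ε-productions: X → ε
So X is immediately nullable.
No further non-terminal can be added: every production for the remaining non-terminals contains a terminal or a non-nullable non-terminal.
Nullable = { 'X' }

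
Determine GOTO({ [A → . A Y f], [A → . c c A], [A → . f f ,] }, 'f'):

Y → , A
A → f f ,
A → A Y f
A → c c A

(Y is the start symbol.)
GOTO(I, 'f') = CLOSURE({ [A → αX.β] : [A → α.Xβ] ∈ I, X = 'f' })

Items with dot before 'f', with the dot advanced:
  [A → . f f ,] → [A → f . f ,]
Closure adds nothing (no advanced item has the dot before a non-terminal).

GOTO = { [A → f . f ,] }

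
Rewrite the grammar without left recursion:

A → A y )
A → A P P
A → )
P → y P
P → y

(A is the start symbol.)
A is directly left-recursive. The standard transformation for
  A → A α₁ | ... | A α_m | β₁ | ... | β_n
is
  A  → β₁ A' | ... | β_n A'
  A' → α₁ A' | ... | α_m A' | ε

A → ) becomes A → ) A'
A → A y ) becomes A' → y ) A'
A → A P P becomes A' → P P A'
Add A' → ε

Productions for other non-terminals are unchanged:
  P → y P
  P → y

Resulting grammar:
A → ) A'
A' → y ) A'
A' → P P A'
A' → ε
P → y P
P → y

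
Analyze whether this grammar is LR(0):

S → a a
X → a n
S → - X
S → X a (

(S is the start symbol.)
A grammar is LR(0) if no state in the canonical LR(0) collection has:
  - both a shift item (dot before a terminal) and a complete item (shift-reduce conflict), or
  - two or more complete items (reduce-reduce conflict; the accept item [S' → S .] counts as a complete item here).

Augment with S' → S and build the canonical LR(0) collection (I0 = CLOSURE({[S' → . S]}), then GOTO on every symbol after a dot until no new states appear). It has 11 states:
  I0: { [S → . - X], [S → . X a (], [S → . a a], [S' → . S], [X → . a n] }  — shift
  I1: { [S → - . X], [X → . a n] }  — shift
  I2: { [S' → S .] }  — accept
  I3: { [S → X . a (] }  — shift
  I4: { [S → a . a], [X → a . n] }  — shift
  I5: { [S → a a .] }  — reduce
  I6: { [X → a n .] }  — reduce
  I7: { [S → X a . (] }  — shift
  I8: { [S → X a ( .] }  — reduce
  I9: { [S → - X .] }  — reduce
  I10: { [X → a . n] }  — shift

Every state is either a pure shift/goto state or contains exactly one complete item and nothing to shift — no conflicts. The grammar is LR(0).

Answer: Yes, the grammar is LR(0)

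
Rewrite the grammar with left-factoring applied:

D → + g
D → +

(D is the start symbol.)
Left-factoring transforms A → αβ₁ | αβ₂ into A → αA' and A' → β₁ | β₂
(α is the longest common prefix among the alternatives). Repeat until
no nonterminal has two alternatives with a common prefix.

Round 1: D has alternatives sharing prefix '+'. Introduce D': D → + D'
  Add: D' → g
  Add: D' → ε

No remaining common prefixes — done.

Resulting grammar:
D → + D'
D' → g
D' → ε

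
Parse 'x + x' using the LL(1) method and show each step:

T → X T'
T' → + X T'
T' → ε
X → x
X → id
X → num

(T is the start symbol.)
LL(1) parsing maintains a stack (initially the start symbol over $) and the input. At each step: if the stack top is a terminal, match it against the current input token; if it is a non-terminal N, replace it with the RHS of M[N, lookahead] (the unique production whose predict set contains the lookahead).

Stack is shown with the top on the left.

Stack     Input    Action
-------------------------
T $       x + x $  output T → X T'
X T' $    x + x $  output X → x
x T' $    x + x $  match 'x'
T' $      + x $    output T' → + X T'
+ X T' $  + x $    match '+'
X T' $    x $      output X → x
x T' $    x $      match 'x'
T' $      $        output T' → ε
$         $        accept

The string is accepted.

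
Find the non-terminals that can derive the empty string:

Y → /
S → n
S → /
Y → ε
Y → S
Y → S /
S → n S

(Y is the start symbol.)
ε-productions: Y → ε
So Y is immediately nullable.
No further non-terminal can be added: every production for the remaining non-terminals contains a terminal or a non-nullable non-terminal.
Nullable = { 'Y' }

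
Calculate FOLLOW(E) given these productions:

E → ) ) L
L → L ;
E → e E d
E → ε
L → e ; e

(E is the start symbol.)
{ $, 'd' }

E is the start symbol, so $ ∈ FOLLOW(E).
In E → e E d: E is followed by d, add FIRST(d) \ {ε} = { 'd' }

Taking the union: FOLLOW(E) = { $, 'd' }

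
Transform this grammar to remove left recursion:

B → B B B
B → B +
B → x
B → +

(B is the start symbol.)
B → x B'
B → + B'
B' → B B B'
B' → + B'
B' → ε

B is directly left-recursive. The standard transformation for
  A → A α₁ | ... | A α_m | β₁ | ... | β_n
is
  A  → β₁ A' | ... | β_n A'
  A' → α₁ A' | ... | α_m A' | ε

B → x becomes B → x B'
B → + becomes B → + B'
B → B B B becomes B' → B B B'
B → B + becomes B' → + B'
Add B' → ε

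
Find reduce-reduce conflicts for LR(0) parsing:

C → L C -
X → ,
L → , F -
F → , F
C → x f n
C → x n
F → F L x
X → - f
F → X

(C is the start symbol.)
Augment with C' → C and build the canonical LR(0) collection (I0 = CLOSURE({[C' → . C]}), then GOTO on every symbol after a dot until no new states appear). It has 19 states:
  I0: { [C → . L C -], [C → . x f n], [C → . x n], [C' → . C], [L → . , F -] }  — shift
  I1: { [F → . , F], [F → . F L x], [F → . X], [L → , . F -], [X → . ,], [X → . - f] }  — shift
  I2: { [C' → C .] }  — accept
  I3: { [C → . L C -], [C → . x f n], [C → . x n], [C → L . C -], [L → . , F -] }  — shift
  I4: { [C → x . f n], [C → x . n] }  — shift
  I5: { [C → x f . n] }  — shift
  I6: { [C → x n .] }  — reduce
  I7: { [C → x f n .] }  — reduce
  I8: { [C → L C . -] }  — shift
  I9: { [C → L C - .] }  — reduce
  I10: { [F → , . F], [F → . , F], [F → . F L x], [F → . X], [X → , .], [X → . ,], [X → . - f] }  — shift, reduce
  I11: { [X → - . f] }  — shift
  I12: { [F → F . L x], [L → , F . -], [L → . , F -] }  — shift
  I13: { [F → X .] }  — reduce
  I14: { [L → , F - .] }  — reduce
  I15: { [F → F L . x] }  — shift
  I16: { [F → F L x .] }  — reduce
  I17: { [X → - f .] }  — reduce
  I18: { [F → , F .], [F → F . L x], [L → . , F -] }  — shift, reduce

No state contains more than one complete item.

Answer: No reduce-reduce conflicts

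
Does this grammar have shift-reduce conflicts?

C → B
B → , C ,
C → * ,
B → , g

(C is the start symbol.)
No shift-reduce conflicts

A shift-reduce conflict occurs when an LR(0) state has both:
  - a complete (reduce) item [A → α .] (dot at the end), and
  - a shift item [B → β . c γ] (dot before a terminal).

Augment with C' → C and build the canonical LR(0) collection (I0 = CLOSURE({[C' → . C]}), then GOTO on every symbol after a dot until no new states appear). It has 9 states:
  I0: { [B → . , C ,], [B → . , g], [C → . * ,], [C → . B], [C' → . C] }  — shift
  I1: { [C → * . ,] }  — shift
  I2: { [B → , . C ,], [B → , . g], [B → . , C ,], [B → . , g], [C → . * ,], [C → . B] }  — shift
  I3: { [C → B .] }  — reduce
  I4: { [C' → C .] }  — accept
  I5: { [B → , C . ,] }  — shift
  I6: { [B → , g .] }  — reduce
  I7: { [B → , C , .] }  — reduce
  I8: { [C → * , .] }  — reduce

No state contains both a complete item and a shift item.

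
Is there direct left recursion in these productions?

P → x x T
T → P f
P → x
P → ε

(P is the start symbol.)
P → x x T: starts with x
T → P f: starts with P
P → x: starts with x
P → ε: starts with ε

No direct left recursion found.

Answer: No direct left recursion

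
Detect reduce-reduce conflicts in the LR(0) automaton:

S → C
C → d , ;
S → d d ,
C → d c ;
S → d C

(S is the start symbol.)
A reduce-reduce conflict occurs when an LR(0) state has two complete items [A → α .] and [B → β .] — both call for a reduction, and with no lookahead the parser cannot choose between them.

Augment with S' → S and build the canonical LR(0) collection (I0 = CLOSURE({[S' → . S]}), then GOTO on every symbol after a dot until no new states appear). It has 11 states:
  I0: { [C → . d , ;], [C → . d c ;], [S → . C], [S → . d C], [S → . d d ,], [S' → . S] }  — shift
  I1: { [S → C .] }  — reduce
  I2: { [S' → S .] }  — accept
  I3: { [C → . d , ;], [C → . d c ;], [C → d . , ;], [C → d . c ;], [S → d . C], [S → d . d ,] }  — shift
  I4: { [C → d , . ;] }  — shift
  I5: { [S → d C .] }  — reduce
  I6: { [C → d c . ;] }  — shift
  I7: { [C → d . , ;], [C → d . c ;], [S → d d . ,] }  — shift
  I8: { [C → d , . ;], [S → d d , .] }  — shift, reduce
  I9: { [C → d , ; .] }  — reduce
  I10: { [C → d c ; .] }  — reduce

No state contains more than one complete item.

Answer: No reduce-reduce conflicts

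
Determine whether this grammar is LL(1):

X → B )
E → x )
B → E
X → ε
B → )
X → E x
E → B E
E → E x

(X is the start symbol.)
A grammar is LL(1) if for each non-terminal N with multiple productions, the predict sets of those productions are pairwise disjoint, where PREDICT(N → α) = (FIRST(α) \ {ε}) ∪ (FOLLOW(N) if α ⇒* ε).

Relevant sets:
  FIRST(B) = { ')', 'x' }
  FIRST(E) = { ')', 'x' }
  FOLLOW(X) = { $ }

For X:
  PREDICT(X → B ')') = { ')', 'x' }
  PREDICT(X → ε) = { $ }
  PREDICT(X → E x) = { ')', 'x' }
For E:
  PREDICT(E → x ')') = { 'x' }
  PREDICT(E → B E) = { ')', 'x' }
  PREDICT(E → E x) = { ')', 'x' }
For B:
  PREDICT(B → E) = { ')', 'x' }
  PREDICT(B → ')') = { ')' }

Conflict found: Predict set conflict for X: { ')', 'x' }
The grammar is NOT LL(1).

Answer: No. Predict set conflict for X: { ')', 'x' }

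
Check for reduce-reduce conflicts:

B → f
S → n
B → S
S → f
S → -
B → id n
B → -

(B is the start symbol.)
Yes — I1: [B → - .] vs [S → - .]; I4: [B → f .] vs [S → f .]

A reduce-reduce conflict occurs when an LR(0) state has two complete items [A → α .] and [B → β .] — both call for a reduction, and with no lookahead the parser cannot choose between them.

Augment with B' → B and build the canonical LR(0) collection (I0 = CLOSURE({[B' → . B]}), then GOTO on every symbol after a dot until no new states appear). It has 8 states:
  I0: { [B → . -], [B → . S], [B → . f], [B → . id n], [B' → . B], [S → . -], [S → . f], [S → . n] }  — shift
  I1: { [B → - .], [S → - .] }  — 2 reduces
  I2: { [B' → B .] }  — accept
  I3: { [B → S .] }  — reduce
  I4: { [B → f .], [S → f .] }  — 2 reduces
  I5: { [B → id . n] }  — shift
  I6: { [S → n .] }  — reduce
  I7: { [B → id n .] }  — reduce

I1 contains complete items [B → - .], [S → - .] — reduce-reduce conflict.
I4 contains complete items [B → f .], [S → f .] — reduce-reduce conflict.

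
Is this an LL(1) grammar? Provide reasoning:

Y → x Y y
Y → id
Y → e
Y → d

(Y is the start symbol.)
A grammar is LL(1) if for each non-terminal N with multiple productions, the predict sets of those productions are pairwise disjoint, where PREDICT(N → α) = (FIRST(α) \ {ε}) ∪ (FOLLOW(N) if α ⇒* ε).

For Y:
  PREDICT(Y → x Y y) = { 'x' }
  PREDICT(Y → id) = { 'id' }
  PREDICT(Y → e) = { 'e' }
  PREDICT(Y → d) = { 'd' }

All predict sets are disjoint. The grammar IS LL(1).

Answer: Yes, the grammar is LL(1).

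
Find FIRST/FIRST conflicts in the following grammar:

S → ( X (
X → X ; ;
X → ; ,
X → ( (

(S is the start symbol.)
A FIRST/FIRST conflict occurs when two productions N → α and N → β for the same non-terminal have FIRST(α) ∩ FIRST(β) ≠ ∅ (with ε ∈ FIRST of a nullable right-hand side, so two nullable alternatives also conflict).

FIRST sets of the non-terminals at (or reachable through a nullable prefix from) the front of some alternative:
  FIRST(X) = { '(', ';' }

Productions for X:
  X → X ; ;: FIRST = { '(', ';' }
  X → ; ,: FIRST = { ';' }
  X → ( (: FIRST = { '(' }
S has only one production, so no FIRST/FIRST conflict is possible there.

Conflict for X: X → X ; ; and X → ; ,
  Overlap: { ';' }
Conflict for X: X → X ; ; and X → ( (
  Overlap: { '(' }

Answer: Yes. X → X ';' ';' / X → ';' ',' on { ';' }; X → X ';' ';' / X → '(' '(' on { '(' }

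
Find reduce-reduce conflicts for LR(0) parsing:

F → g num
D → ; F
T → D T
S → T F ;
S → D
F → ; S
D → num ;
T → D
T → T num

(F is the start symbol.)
Yes — I6: [S → D .] vs [T → D .]

A reduce-reduce conflict occurs when an LR(0) state has two complete items [A → α .] and [B → β .] — both call for a reduction, and with no lookahead the parser cannot choose between them.

Augment with F' → F and build the canonical LR(0) collection (I0 = CLOSURE({[F' → . F]}), then GOTO on every symbol after a dot until no new states appear). It has 17 states:
  I0: { [F → . ; S], [F → . g num], [F' → . F] }  — shift
  I1: { [D → . ; F], [D → . num ;], [F → ; . S], [S → . D], [S → . T F ;], [T → . D T], [T → . D], [T → . T num] }  — shift
  I2: { [F' → F .] }  — accept
  I3: { [F → g . num] }  — shift
  I4: { [F → g num .] }  — reduce
  I5: { [D → ; . F], [F → . ; S], [F → . g num] }  — shift
  I6: { [D → . ; F], [D → . num ;], [S → D .], [T → . D T], [T → . D], [T → . T num], [T → D . T], [T → D .] }  — shift, 2 reduces
  I7: { [F → ; S .] }  — reduce
  I8: { [F → . ; S], [F → . g num], [S → T . F ;], [T → T . num] }  — shift
  I9: { [D → num . ;] }  — shift
  I10: { [D → num ; .] }  — reduce
  I11: { [S → T F . ;] }  — shift
  I12: { [T → T num .] }  — reduce
  I13: { [S → T F ; .] }  — reduce
  I14: { [D → . ; F], [D → . num ;], [T → . D T], [T → . D], [T → . T num], [T → D . T], [T → D .] }  — shift, reduce
  I15: { [T → D T .], [T → T . num] }  — shift, reduce
  I16: { [D → ; F .] }  — reduce

I6 contains complete items [S → D .], [T → D .] — reduce-reduce conflict.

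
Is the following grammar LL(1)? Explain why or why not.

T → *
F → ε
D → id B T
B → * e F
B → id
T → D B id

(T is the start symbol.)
Relevant sets:
  FIRST(D) = { 'id' }

For T:
  PREDICT(T → '*') = { '*' }
  PREDICT(T → D B id) = { 'id' }
For B:
  PREDICT(B → '*' e F) = { '*' }
  PREDICT(B → id) = { 'id' }
F, D have a single production, so nothing to check there.

All predict sets are disjoint. The grammar IS LL(1).

Answer: Yes, the grammar is LL(1).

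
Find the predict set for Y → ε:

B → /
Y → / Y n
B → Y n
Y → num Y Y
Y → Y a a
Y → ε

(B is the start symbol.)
{ '/', 'a', 'n', 'num' }

PREDICT(Y → ε) = (FIRST(RHS) \ {ε}) ∪ (FOLLOW(Y) if ε ∈ FIRST(RHS), i.e. RHS ⇒* ε)
The right-hand side is ε (FIRST(ε) = { ε }), so the predict set is FOLLOW(Y) = { '/', 'a', 'n', 'num' }
PREDICT(Y → ε) = { '/', 'a', 'n', 'num' }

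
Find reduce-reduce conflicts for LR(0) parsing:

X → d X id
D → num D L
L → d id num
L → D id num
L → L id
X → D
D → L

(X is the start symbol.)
Yes — I11: [D → L .] vs [D → num D L .]

Augment with X' → X and build the canonical LR(0) collection (I0 = CLOSURE({[X' → . X]}), then GOTO on every symbol after a dot until no new states appear). It has 17 states:
  I0: { [D → . L], [D → . num D L], [L → . D id num], [L → . L id], [L → . d id num], [X → . D], [X → . d X id], [X' → . X] }  — shift
  I1: { [L → D . id num], [X → D .] }  — shift, reduce
  I2: { [D → L .], [L → L . id] }  — shift, reduce
  I3: { [X' → X .] }  — accept
  I4: { [D → . L], [D → . num D L], [L → . D id num], [L → . L id], [L → . d id num], [L → d . id num], [X → . D], [X → . d X id], [X → d . X id] }  — shift
  I5: { [D → . L], [D → . num D L], [D → num . D L], [L → . D id num], [L → . L id], [L → . d id num] }  — shift
  I6: { [D → . L], [D → . num D L], [D → num D . L], [L → . D id num], [L → . L id], [L → . d id num], [L → D . id num] }  — shift
  I7: { [L → d . id num] }  — shift
  I8: { [L → d id . num] }  — shift
  I9: { [L → d id num .] }  — reduce
  I10: { [L → D . id num] }  — shift
  I11: { [D → L .], [D → num D L .], [L → L . id] }  — shift, 2 reduces
  I12: { [L → D id . num] }  — shift
  I13: { [L → D id num .] }  — reduce
  I14: { [L → L id .] }  — reduce
  I15: { [X → d X . id] }  — shift
  I16: { [X → d X id .] }  — reduce

I11 contains complete items [D → L .], [D → num D L .] — reduce-reduce conflict.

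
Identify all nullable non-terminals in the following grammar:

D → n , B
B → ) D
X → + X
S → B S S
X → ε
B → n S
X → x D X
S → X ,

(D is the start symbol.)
A non-terminal is nullable if it can derive ε (the empty string): either it has an ε-production, or it has a production whose right-hand side consists entirely of nullable non-terminals.

ε-productions: X → ε
So X is immediately nullable.
No further non-terminal can be added: every production for the remaining non-terminals contains a terminal or a non-nullable non-terminal.
Nullable = { 'X' }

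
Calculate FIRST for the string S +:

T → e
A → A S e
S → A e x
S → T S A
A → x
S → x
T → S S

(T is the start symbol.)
FIRST sets of the non-terminals involved (from the grammar, by fixed-point iteration):
  FIRST(S) = { 'e', 'x' }

To compute FIRST(S +), process the symbols left to right:
Symbol S is a non-terminal. Add FIRST(S) \ {ε} = { 'e', 'x' }
S is not nullable (ε ∉ FIRST(S)), so stop here.
FIRST(S +) = { 'e', 'x' }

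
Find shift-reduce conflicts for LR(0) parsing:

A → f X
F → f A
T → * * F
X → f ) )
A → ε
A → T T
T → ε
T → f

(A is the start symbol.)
Yes — I0: [A → .] vs [A → . f X]; I3: [T → .] vs [T → . * * F]; I4: [T → f .] vs [X → . f ) )]; I13: [A → .] vs [A → . f X]

A shift-reduce conflict occurs when an LR(0) state has both:
  - a complete (reduce) item [A → α .] (dot at the end), and
  - a shift item [B → β . c γ] (dot before a terminal).

Augment with A' → A and build the canonical LR(0) collection (I0 = CLOSURE({[A' → . A]}), then GOTO on every symbol after a dot until no new states appear). It has 15 states:
  I0: { [A → . T T], [A → . f X], [A → .], [A' → . A], [T → . * * F], [T → . f], [T → .] }  — shift, 2 reduces
  I1: { [T → * . * F] }  — shift
  I2: { [A' → A .] }  — accept
  I3: { [A → T . T], [T → . * * F], [T → . f], [T → .] }  — shift, reduce
  I4: { [A → f . X], [T → f .], [X → . f ) )] }  — shift, reduce
  I5: { [A → f X .] }  — reduce
  I6: { [X → f . ) )] }  — shift
  I7: { [X → f ) . )] }  — shift
  I8: { [X → f ) ) .] }  — reduce
  I9: { [A → T T .] }  — reduce
  I10: { [T → f .] }  — reduce
  I11: { [F → . f A], [T → * * . F] }  — shift
  I12: { [T → * * F .] }  — reduce
  I13: { [A → . T T], [A → . f X], [A → .], [F → f . A], [T → . * * F], [T → . f], [T → .] }  — shift, 2 reduces
  I14: { [F → f A .] }  — reduce

I0 contains reduce items [A → .], [T → .] and shift items [A → . f X], [T → . * * F], [T → . f] — shift-reduce conflict.
I3 contains reduce item [T → .] and shift items [T → . * * F], [T → . f] — shift-reduce conflict.
I4 contains reduce item [T → f .] and shift item [X → . f ) )] — shift-reduce conflict.
I13 contains reduce items [A → .], [T → .] and shift items [A → . f X], [T → . * * F], [T → . f] — shift-reduce conflict.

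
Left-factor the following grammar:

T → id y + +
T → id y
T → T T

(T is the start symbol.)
T → id y T'
T' → + +
T' → ε
T → T T

Left-factoring transforms A → αβ₁ | αβ₂ into A → αA' and A' → β₁ | β₂
(α is the longest common prefix among the alternatives). Repeat until
no nonterminal has two alternatives with a common prefix.

Round 1: T has alternatives sharing prefix 'id y'. Introduce T': T → id y T'
  Add: T' → + +
  Add: T' → ε

No remaining common prefixes — done.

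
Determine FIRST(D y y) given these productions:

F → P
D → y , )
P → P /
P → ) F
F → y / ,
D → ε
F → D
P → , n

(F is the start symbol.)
FIRST sets of the non-terminals involved (from the grammar, by fixed-point iteration):
  FIRST(D) = { 'y', ε }

To compute FIRST(D y y), process the symbols left to right:
Symbol D is a non-terminal. Add FIRST(D) \ {ε} = { 'y' }
D is nullable (ε ∈ FIRST(D)), continue to the next symbol.
Symbol y is a terminal. Add 'y' and stop.
FIRST(D y y) = { 'y' }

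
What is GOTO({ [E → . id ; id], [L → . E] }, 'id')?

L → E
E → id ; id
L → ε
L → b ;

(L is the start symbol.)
{ [E → id . ; id] }

GOTO(I, 'id') = CLOSURE({ [A → αX.β] : [A → α.Xβ] ∈ I, X = 'id' })

Items with dot before 'id', with the dot advanced:
  [E → . id ; id] → [E → id . ; id]
Closure adds nothing (no advanced item has the dot before a non-terminal).

GOTO = { [E → id . ; id] }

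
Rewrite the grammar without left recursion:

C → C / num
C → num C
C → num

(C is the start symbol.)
C → num C C'
C → num C'
C' → / num C'
C' → ε

C is directly left-recursive. The standard transformation for
  A → A α₁ | ... | A α_m | β₁ | ... | β_n
is
  A  → β₁ A' | ... | β_n A'
  A' → α₁ A' | ... | α_m A' | ε

C → num C becomes C → num C C'
C → num becomes C → num C'
C → C / num becomes C' → / num C'
Add C' → ε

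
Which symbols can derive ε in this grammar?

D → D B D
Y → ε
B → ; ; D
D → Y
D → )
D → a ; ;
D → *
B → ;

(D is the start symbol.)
A non-terminal is nullable if it can derive ε (the empty string): either it has an ε-production, or it has a production whose right-hand side consists entirely of nullable non-terminals.

ε-productions: Y → ε
So Y is immediately nullable.
D → Y: every symbol on the right is nullable, so D is nullable too.
No further non-terminal can be added: every production for the remaining non-terminals contains a terminal or a non-nullable non-terminal.
Nullable = { 'D', 'Y' }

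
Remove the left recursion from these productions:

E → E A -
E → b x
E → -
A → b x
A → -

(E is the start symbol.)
E → b x E'
E → - E'
E' → A - E'
E' → ε
A → b x
A → -

E is directly left-recursive. The standard transformation for
  A → A α₁ | ... | A α_m | β₁ | ... | β_n
is
  A  → β₁ A' | ... | β_n A'
  A' → α₁ A' | ... | α_m A' | ε

E → b x becomes E → b x E'
E → - becomes E → - E'
E → E A - becomes E' → A - E'
Add E' → ε

Productions for other non-terminals are unchanged:
  A → b x
  A → -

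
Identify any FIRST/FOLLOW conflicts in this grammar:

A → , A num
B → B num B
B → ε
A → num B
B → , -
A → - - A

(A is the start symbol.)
Nullable non-terminals: B.
FIRST sets used below: FIRST(B) = { ',', 'num', ε }

B: nullable alternative(s) B → ε; FOLLOW(B) = { $, 'num' }
  B → B num B: FIRST \ {ε} = { ',', 'num' } — overlaps FOLLOW(B) on { 'num' }: CONFLICT
  B → ε: FIRST \ {ε} = { } — this is the only nullable alternative, skip
  B → , -: FIRST \ {ε} = { ',' } — disjoint from FOLLOW(B)

A has no nullable alternative, so no FIRST/FOLLOW check is needed there.

So the grammar has 1 FIRST/FOLLOW conflict (marked CONFLICT above).

Answer: Yes. B → B num B with FOLLOW(B) on { 'num' }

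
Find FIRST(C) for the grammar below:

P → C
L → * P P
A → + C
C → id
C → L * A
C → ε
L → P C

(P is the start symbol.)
To compute FIRST(C), examine every production with C on the left-hand side, reading each right-hand side left to right until a non-nullable symbol is reached.

FIRST sets of the other non-terminals involved (by the same procedure, iterated to a fixed point):
  FIRST(L) = { '*', 'id', ε }

From C → id:
  - id is a terminal: add 'id' and stop
From C → L * A:
  - L is a non-terminal: add FIRST(L) \ {ε} = { '*', 'id' }
    L is nullable, so continue to the next symbol
  - '*' is a terminal: add '*' and stop
From C → ε:
  - ε-production, so ε ∈ FIRST(C)

Collecting: FIRST(C) = { '*', 'id', ε }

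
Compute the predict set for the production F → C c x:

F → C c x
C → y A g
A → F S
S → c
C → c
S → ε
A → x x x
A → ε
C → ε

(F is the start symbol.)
{ 'c', 'y' }

PREDICT(F → C c x) = (FIRST(RHS) \ {ε}) ∪ (FOLLOW(F) if ε ∈ FIRST(RHS), i.e. RHS ⇒* ε)
FIRST(C) = { 'c', 'y', ε }
FIRST(C c x) = { 'c', 'y' }
ε ∉ FIRST(C c x), so FOLLOW(F) is not added.
PREDICT(F → C c x) = { 'c', 'y' }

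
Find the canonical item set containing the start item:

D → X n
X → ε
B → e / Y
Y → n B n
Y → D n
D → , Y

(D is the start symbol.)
{ [D → . , Y], [D → . X n], [D' → . D], [X → .] }

First, augment the grammar with D' → D
I₀ = CLOSURE({ [D' → . D] }):
  [D' → . D] has the dot before D: add [D → . X n], [D → . , Y]
  [D → . X n] has the dot before X: add [X → .]
No further items can be added.

I₀ = { [D → . , Y], [D → . X n], [D' → . D], [X → .] }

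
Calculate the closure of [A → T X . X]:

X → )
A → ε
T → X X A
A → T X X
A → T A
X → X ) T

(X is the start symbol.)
To compute CLOSURE, for each item [A → α.Bβ] where B is a non-terminal, add [B → .γ] for all productions B → γ; repeat for the newly added items until nothing changes.

Start with: [A → T X . X]
  [A → T X . X] has the dot before X: add [X → . )], [X → . X ) T]
No further items can be added.

CLOSURE = { [A → T X . X], [X → . )], [X → . X ) T] }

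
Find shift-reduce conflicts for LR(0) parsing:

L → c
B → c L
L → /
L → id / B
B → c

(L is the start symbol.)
A shift-reduce conflict occurs when an LR(0) state has both:
  - a complete (reduce) item [A → α .] (dot at the end), and
  - a shift item [B → β . c γ] (dot before a terminal).

Augment with L' → L and build the canonical LR(0) collection (I0 = CLOSURE({[L' → . L]}), then GOTO on every symbol after a dot until no new states appear). It has 9 states:
  I0: { [L → . /], [L → . c], [L → . id / B], [L' → . L] }  — shift
  I1: { [L → / .] }  — reduce
  I2: { [L' → L .] }  — accept
  I3: { [L → c .] }  — reduce
  I4: { [L → id . / B] }  — shift
  I5: { [B → . c L], [B → . c], [L → id / . B] }  — shift
  I6: { [L → id / B .] }  — reduce
  I7: { [B → c . L], [B → c .], [L → . /], [L → . c], [L → . id / B] }  — shift, reduce
  I8: { [B → c L .] }  — reduce

I7 contains reduce item [B → c .] and shift items [L → . /], [L → . c], [L → . id / B] — shift-reduce conflict.

Answer: Yes — I7: [B → c .] vs [L → . /]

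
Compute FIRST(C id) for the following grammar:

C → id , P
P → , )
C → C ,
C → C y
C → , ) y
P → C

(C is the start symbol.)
FIRST sets of the non-terminals involved (from the grammar, by fixed-point iteration):
  FIRST(C) = { ',', 'id' }

To compute FIRST(C id), process the symbols left to right:
Symbol C is a non-terminal. Add FIRST(C) \ {ε} = { ',', 'id' }
C is not nullable (ε ∉ FIRST(C)), so stop here.
FIRST(C id) = { ',', 'id' }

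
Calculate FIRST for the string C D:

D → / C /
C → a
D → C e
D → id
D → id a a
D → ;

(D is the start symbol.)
FIRST sets of the non-terminals involved (from the grammar, by fixed-point iteration):
  FIRST(C) = { 'a' }

To compute FIRST(C D), process the symbols left to right:
Symbol C is a non-terminal. Add FIRST(C) \ {ε} = { 'a' }
C is not nullable (ε ∉ FIRST(C)), so stop here.
FIRST(C D) = { 'a' }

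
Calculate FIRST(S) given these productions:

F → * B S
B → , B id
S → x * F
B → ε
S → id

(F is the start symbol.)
From S → x * F:
  - x is a terminal: add 'x' and stop
From S → id:
  - id is a terminal: add 'id' and stop

Collecting: FIRST(S) = { 'id', 'x' }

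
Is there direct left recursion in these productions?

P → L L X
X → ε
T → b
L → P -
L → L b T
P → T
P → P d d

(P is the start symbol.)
Yes, L, P are left-recursive

P → L L X: starts with L
X → ε: starts with ε
T → b: starts with b
L → P -: starts with P
L → L b T: LEFT RECURSIVE (starts with L)
P → T: starts with T
P → P d d: LEFT RECURSIVE (starts with P)

The grammar has direct left recursion on: L, P.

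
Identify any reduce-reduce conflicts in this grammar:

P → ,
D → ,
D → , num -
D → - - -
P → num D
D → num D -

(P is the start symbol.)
A reduce-reduce conflict occurs when an LR(0) state has two complete items [A → α .] and [B → β .] — both call for a reduction, and with no lookahead the parser cannot choose between them.

Augment with P' → P and build the canonical LR(0) collection (I0 = CLOSURE({[P' → . P]}), then GOTO on every symbol after a dot until no new states appear). It has 14 states:
  I0: { [P → . ,], [P → . num D], [P' → . P] }  — shift
  I1: { [P → , .] }  — reduce
  I2: { [P' → P .] }  — accept
  I3: { [D → . , num -], [D → . ,], [D → . - - -], [D → . num D -], [P → num . D] }  — shift
  I4: { [D → , . num -], [D → , .] }  — shift, reduce
  I5: { [D → - . - -] }  — shift
  I6: { [P → num D .] }  — reduce
  I7: { [D → . , num -], [D → . ,], [D → . - - -], [D → . num D -], [D → num . D -] }  — shift
  I8: { [D → num D . -] }  — shift
  I9: { [D → num D - .] }  — reduce
  I10: { [D → - - . -] }  — shift
  I11: { [D → - - - .] }  — reduce
  I12: { [D → , num . -] }  — shift
  I13: { [D → , num - .] }  — reduce

No state contains more than one complete item.

Answer: No reduce-reduce conflicts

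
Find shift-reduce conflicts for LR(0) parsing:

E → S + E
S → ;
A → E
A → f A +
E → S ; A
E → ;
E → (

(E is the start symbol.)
A shift-reduce conflict occurs when an LR(0) state has both:
  - a complete (reduce) item [A → α .] (dot at the end), and
  - a shift item [B → β . c γ] (dot before a terminal).

Augment with E' → E and build the canonical LR(0) collection (I0 = CLOSURE({[E' → . E]}), then GOTO on every symbol after a dot until no new states appear). It has 13 states:
  I0: { [E → . (], [E → . ;], [E → . S + E], [E → . S ; A], [E' → . E], [S → . ;] }  — shift
  I1: { [E → ( .] }  — reduce
  I2: { [E → ; .], [S → ; .] }  — 2 reduces
  I3: { [E' → E .] }  — accept
  I4: { [E → S . + E], [E → S . ; A] }  — shift
  I5: { [E → . (], [E → . ;], [E → . S + E], [E → . S ; A], [E → S + . E], [S → . ;] }  — shift
  I6: { [A → . E], [A → . f A +], [E → . (], [E → . ;], [E → . S + E], [E → . S ; A], [E → S ; . A], [S → . ;] }  — shift
  I7: { [E → S ; A .] }  — reduce
  I8: { [A → E .] }  — reduce
  I9: { [A → . E], [A → . f A +], [A → f . A +], [E → . (], [E → . ;], [E → . S + E], [E → . S ; A], [S → . ;] }  — shift
  I10: { [A → f A . +] }  — shift
  I11: { [A → f A + .] }  — reduce
  I12: { [E → S + E .] }  — reduce

No state contains both a complete item and a shift item.

Answer: No shift-reduce conflicts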